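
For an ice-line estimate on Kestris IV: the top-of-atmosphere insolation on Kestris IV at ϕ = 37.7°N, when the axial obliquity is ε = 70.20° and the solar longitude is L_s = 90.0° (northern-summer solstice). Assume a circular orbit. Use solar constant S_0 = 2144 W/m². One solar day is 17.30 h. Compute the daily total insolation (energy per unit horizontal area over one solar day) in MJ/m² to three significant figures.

76.8 MJ/m²

Solar declination: sin δ = sin ε · sin L_s = sin 70.20° × sin 90.0° = 0.94088, so δ = +70.200°.
cos h₀ = −tan(+37.7°) tan(+70.200°) = -2.1468 ≤ −1 ⇒ polar day, h₀ = π.
Bracket: h₀ sin ϕ sin δ + cos ϕ cos δ sin h₀ = 3.1416×0.61153×0.94088 + 0.79122×0.33874×0.00000 = 1.807602 + 0.000000 = 1.807602.
Q̄ = (S_0/π) × [bracket] = (2144/π) × 1.807602 = 1233.6 W/m².
Daily total = Q̄ × 17.30 h × 3600 s/h = 1233.6 × 17.30 × 3600 / 10⁶ = 76.83 MJ/m².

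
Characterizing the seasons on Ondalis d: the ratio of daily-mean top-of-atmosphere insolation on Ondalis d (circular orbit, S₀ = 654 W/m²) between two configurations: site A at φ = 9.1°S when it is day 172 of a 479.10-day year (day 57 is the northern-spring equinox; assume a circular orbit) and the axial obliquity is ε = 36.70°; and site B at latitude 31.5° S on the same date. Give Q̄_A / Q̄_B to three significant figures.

— Configuration A (φ=-9.1°):
Solar longitude: λ_s = 360° × (172 − 57)/479.10 = 86.412°.
sin δ = sin 36.70° × sin 86.412° = 0.59645, so δ = +36.616°.
cos H₀ = −tan(-9.1°) tan(+36.616°) = 0.1190, H₀ = 1.4515 rad.
Bracket: H₀ sin φ sin δ + cos φ cos δ sin H₀ = 1.4515×-0.15816×0.59645 + 0.98741×0.80265×0.99289 = -0.136927 + 0.786910 = 0.649983.
Q̄ = (S₀/π) × [bracket] = (654/π) × 0.649983 = 135.31 W/m².
— Configuration B (φ=-31.5°):
cos H₀ = −tan(-31.5°) tan(+36.616°) = 0.4554, H₀ = 1.0980 rad.
Bracket: H₀ sin φ sin δ + cos φ cos δ sin H₀ = 1.0980×-0.52250×0.59645 + 0.85264×0.80265×0.89030 = -0.342186 + 0.609296 = 0.267110.
Q̄ = (S₀/π) × [bracket] = (654/π) × 0.267110 = 55.606 W/m².
Ratio Q̄_A / Q̄_B = 135.31 / 55.606 = 2.433.

Q̄_A / Q̄_B ≈ 2.43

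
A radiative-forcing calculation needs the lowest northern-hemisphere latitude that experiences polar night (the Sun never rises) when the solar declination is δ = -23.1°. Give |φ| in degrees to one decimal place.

|φ| = 66.9°

Polar night requires cos H₀ = −tan φ tan δ ≥ 1, i.e. tan φ tan δ ≤ −1.
The boundary is |tan φ| · |tan δ| = 1, so |φ| = 90° − |δ| = 90° − 23.1° = 66.9° in the northern hemisphere.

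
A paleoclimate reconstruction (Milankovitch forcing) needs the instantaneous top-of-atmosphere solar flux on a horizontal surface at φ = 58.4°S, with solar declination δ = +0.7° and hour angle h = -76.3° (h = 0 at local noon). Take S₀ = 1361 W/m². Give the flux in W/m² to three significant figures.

cos θ_z = sin φ sin δ + cos φ cos δ cos h = -0.010406 + 0.124091 = 0.113685.
Flux = S₀ · cos θ_z = 1361 × 0.113685 = 154.7 W/m².

155 W/m²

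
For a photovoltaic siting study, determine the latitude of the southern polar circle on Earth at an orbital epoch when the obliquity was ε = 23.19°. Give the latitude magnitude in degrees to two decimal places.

The polar circle is the lowest latitude that experiences at least one full rotation of continuous darkness at the northern-summer solstice; it lies at |φ| = 90° − ε = 90° − 23.19° = 66.81°.

66.81°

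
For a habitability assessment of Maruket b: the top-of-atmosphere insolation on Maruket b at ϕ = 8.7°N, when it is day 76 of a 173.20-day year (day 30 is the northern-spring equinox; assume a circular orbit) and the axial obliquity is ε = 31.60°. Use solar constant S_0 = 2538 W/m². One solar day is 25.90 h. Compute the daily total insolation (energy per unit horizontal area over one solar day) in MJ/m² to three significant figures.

Solar longitude: L_s = 360° × (76 − 30)/173.20 = 95.612°.
sin δ = sin 31.60° × sin 95.612° = 0.52147, so δ = +31.431°.
cos h₀ = −tan(+8.7°) tan(+31.431°) = -0.0935, h₀ = 1.6645 rad.
Bracket: h₀ sin ϕ sin δ + cos ϕ cos δ sin h₀ = 1.6645×0.15126×0.52147 + 0.98849×0.85327×0.99562 = 0.131292 + 0.839755 = 0.971047.
Q̄ = (S_0/π) × [bracket] = (2538/π) × 0.971047 = 784.48 W/m².
Daily total = Q̄ × 25.90 h × 3600 s/h = 784.48 × 25.90 × 3600 / 10⁶ = 73.14 MJ/m².

73.1 MJ/m²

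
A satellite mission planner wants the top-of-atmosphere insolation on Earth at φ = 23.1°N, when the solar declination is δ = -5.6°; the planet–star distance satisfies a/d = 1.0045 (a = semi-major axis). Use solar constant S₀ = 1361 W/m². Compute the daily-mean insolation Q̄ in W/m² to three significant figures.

cos H₀ = −tan(+23.1°) tan(-5.600°) = 0.0418, H₀ = 1.5290 rad.
Bracket: H₀ sin φ sin δ + cos φ cos δ sin H₀ = 1.5290×0.39234×-0.09758 + 0.91982×0.99523×0.99913 = -0.058537 + 0.914636 = 0.856099.
Inverse-square distance factor (a/d)² = 1.0045² = 1.009020.
Q̄ = (S₀/π) × 1.009020 × [bracket] = (1361/π) × 1.009020 × 0.856099 = 374.2 W/m².

Q̄ ≈ 374 W/m²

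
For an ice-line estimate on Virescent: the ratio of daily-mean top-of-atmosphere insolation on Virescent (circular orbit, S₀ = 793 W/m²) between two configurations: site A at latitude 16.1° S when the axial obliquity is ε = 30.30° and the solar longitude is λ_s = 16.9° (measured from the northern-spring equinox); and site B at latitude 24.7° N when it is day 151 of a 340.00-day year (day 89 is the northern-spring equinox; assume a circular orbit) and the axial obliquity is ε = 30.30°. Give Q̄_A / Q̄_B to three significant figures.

Q̄_A / Q̄_B ≈ 0.784

— Configuration A (φ=-16.1°):
Solar declination: sin δ = sin ε · sin λ_s = sin 30.30° × sin 16.9° = 0.14667, so δ = +8.434°.
cos H₀ = −tan(-16.1°) tan(+8.434°) = 0.0428, H₀ = 1.5280 rad.
Bracket: H₀ sin φ sin δ + cos φ cos δ sin H₀ = 1.5280×-0.27731×0.14667 + 0.96078×0.98919×0.99908 = -0.062148 + 0.949520 = 0.887372.
Q̄ = (S₀/π) × [bracket] = (793/π) × 0.887372 = 223.99 W/m².
— Configuration B (φ=+24.7°):
Solar longitude: λ_s = 360° × (151 − 89)/340.00 = 65.647°.
sin δ = sin 30.30° × sin 65.647° = 0.45964, so δ = +27.364°.
cos H₀ = −tan(+24.7°) tan(+27.364°) = -0.2380, H₀ = 1.8111 rad.
Bracket: H₀ sin φ sin δ + cos φ cos δ sin H₀ = 1.8111×0.41787×0.45964 + 0.90851×0.88811×0.97125 = 0.347858 + 0.783660 = 1.131518.
Q̄ = (S₀/π) × [bracket] = (793/π) × 1.131518 = 285.62 W/m².
Ratio Q̄_A / Q̄_B = 223.99 / 285.62 = 0.7842.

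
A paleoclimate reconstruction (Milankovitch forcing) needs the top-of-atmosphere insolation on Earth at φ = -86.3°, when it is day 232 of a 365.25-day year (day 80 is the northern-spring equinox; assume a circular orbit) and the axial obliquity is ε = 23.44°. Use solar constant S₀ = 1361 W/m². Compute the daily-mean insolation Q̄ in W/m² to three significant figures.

Solar longitude: λ_s = 360° × (232 − 80)/365.25 = 149.815°.
sin δ = sin 23.44° × sin 149.815° = 0.20000, so δ = +11.537°.
cos H₀ = −tan(-86.3°) tan(+11.537°) = 3.1566 ≥ 1 ⇒ polar night, H₀ = 0 and Q̄ = 0.

Q̄ ≈ 0.00 W/m²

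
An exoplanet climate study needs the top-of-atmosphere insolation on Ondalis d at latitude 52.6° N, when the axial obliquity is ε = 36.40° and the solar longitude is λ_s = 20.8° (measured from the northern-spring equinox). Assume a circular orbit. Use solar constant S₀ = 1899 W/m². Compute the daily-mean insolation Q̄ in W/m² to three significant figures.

Solar declination: sin δ = sin ε · sin λ_s = sin 36.40° × sin 20.8° = 0.21073, so δ = +12.165°.
cos H₀ = −tan(+52.6°) tan(+12.165°) = -0.2820, H₀ = 1.8566 rad.
Bracket: H₀ sin φ sin δ + cos φ cos δ sin H₀ = 1.8566×0.79441×0.21073 + 0.60738×0.97754×0.95943 = 0.310806 + 0.569650 = 0.880456.
Q̄ = (S₀/π) × [bracket] = (1899/π) × 0.880456 = 532.2 W/m².

Q̄ ≈ 532 W/m²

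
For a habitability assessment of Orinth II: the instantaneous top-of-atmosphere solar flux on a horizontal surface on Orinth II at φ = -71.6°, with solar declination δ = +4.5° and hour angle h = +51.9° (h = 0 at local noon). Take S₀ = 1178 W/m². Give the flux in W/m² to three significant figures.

cos θ_z = sin φ sin δ + cos φ cos δ cos h = -0.074448 + 0.194166 = 0.119718.
Flux = S₀ · cos θ_z = 1178 × 0.119718 = 141.0 W/m².

141 W/m²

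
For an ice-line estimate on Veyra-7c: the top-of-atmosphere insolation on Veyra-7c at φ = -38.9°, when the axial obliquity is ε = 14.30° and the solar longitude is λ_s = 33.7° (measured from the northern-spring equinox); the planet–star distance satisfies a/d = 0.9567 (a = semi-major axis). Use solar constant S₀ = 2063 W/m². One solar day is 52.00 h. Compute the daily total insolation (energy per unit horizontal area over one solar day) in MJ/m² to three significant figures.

72.1 MJ/m²

Solar declination: sin δ = sin ε · sin λ_s = sin 14.30° × sin 33.7° = 0.13705, so δ = +7.877°.
cos H₀ = −tan(-38.9°) tan(+7.877°) = 0.1116, H₀ = 1.4589 rad.
Bracket: H₀ sin φ sin δ + cos φ cos δ sin H₀ = 1.4589×-0.62796×0.13705 + 0.77824×0.99056×0.99375 = -0.125556 + 0.766075 = 0.640519.
Inverse-square distance factor (a/d)² = 0.9567² = 0.915275.
Q̄ = (S₀/π) × 0.915275 × [bracket] = (2063/π) × 0.915275 × 0.640519 = 384.98 W/m².
Daily total = Q̄ × 52.00 h × 3600 s/h = 384.98 × 52.00 × 3600 / 10⁶ = 72.07 MJ/m².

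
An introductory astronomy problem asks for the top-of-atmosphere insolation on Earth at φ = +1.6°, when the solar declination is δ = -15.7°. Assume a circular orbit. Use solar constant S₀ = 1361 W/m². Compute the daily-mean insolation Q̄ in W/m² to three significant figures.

cos H₀ = −tan(+1.6°) tan(-15.700°) = 0.0079, H₀ = 1.5629 rad.
Bracket: H₀ sin φ sin δ + cos φ cos δ sin H₀ = 1.5629×0.02792×-0.27060 + 0.99961×0.96269×0.99997 = -0.011808 + 0.962286 = 0.950478.
Q̄ = (S₀/π) × [bracket] = (1361/π) × 0.950478 = 411.8 W/m².

Q̄ ≈ 412 W/m²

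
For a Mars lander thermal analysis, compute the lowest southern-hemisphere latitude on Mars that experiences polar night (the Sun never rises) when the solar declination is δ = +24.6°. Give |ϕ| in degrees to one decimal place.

Polar night requires cos h₀ = −tan ϕ tan δ ≥ 1, i.e. tan ϕ tan δ ≤ −1.
The boundary is |tan ϕ| · |tan δ| = 1, so |ϕ| = 90° − |δ| = 90° − 24.6° = 65.4° in the southern hemisphere.

|ϕ| = 65.4°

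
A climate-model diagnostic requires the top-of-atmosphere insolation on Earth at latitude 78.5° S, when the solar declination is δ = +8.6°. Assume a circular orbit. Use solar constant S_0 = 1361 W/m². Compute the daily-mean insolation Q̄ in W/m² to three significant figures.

Q̄ ≈ 10.6 W/m²

cos h₀ = −tan(-78.5°) tan(+8.600°) = 0.7433, h₀ = 0.7327 rad.
Bracket: h₀ sin ϕ sin δ + cos ϕ cos δ sin h₀ = 0.7327×-0.97992×0.14954 + 0.19937×0.98876×0.66891 = -0.107368 + 0.131862 = 0.024494.
Q̄ = (S_0/π) × [bracket] = (1361/π) × 0.024494 = 10.61 W/m².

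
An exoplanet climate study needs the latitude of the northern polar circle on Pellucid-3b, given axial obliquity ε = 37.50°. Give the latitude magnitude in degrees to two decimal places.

52.50°

The polar circle is the lowest latitude that experiences at least one full rotation of continuous daylight at the northern-summer solstice; it lies at |ϕ| = 90° − ε = 90° − 37.50° = 52.50°.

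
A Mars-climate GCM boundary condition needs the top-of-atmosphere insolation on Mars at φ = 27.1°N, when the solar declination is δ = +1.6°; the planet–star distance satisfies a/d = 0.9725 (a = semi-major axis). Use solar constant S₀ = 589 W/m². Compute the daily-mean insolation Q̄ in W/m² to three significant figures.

cos H₀ = −tan(+27.1°) tan(+1.600°) = -0.0143, H₀ = 1.5851 rad.
Bracket: H₀ sin φ sin δ + cos φ cos δ sin H₀ = 1.5851×0.45554×0.02792 + 0.89021×0.99961×0.99990 = 0.020160 + 0.889774 = 0.909934.
Inverse-square distance factor (a/d)² = 0.9725² = 0.945756.
Q̄ = (S₀/π) × 0.945756 × [bracket] = (589/π) × 0.945756 × 0.909934 = 161.3 W/m².

Q̄ ≈ 161 W/m²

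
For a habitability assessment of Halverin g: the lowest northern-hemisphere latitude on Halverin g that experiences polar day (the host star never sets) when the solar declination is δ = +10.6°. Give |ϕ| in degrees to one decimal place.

Polar day requires cos h₀ = −tan ϕ tan δ ≤ −1, i.e. tan ϕ tan δ ≥ 1.
The boundary is |tan ϕ| · |tan δ| = 1, so |ϕ| = 90° − |δ| = 90° − 10.6° = 79.4° in the northern hemisphere.

|ϕ| = 79.4°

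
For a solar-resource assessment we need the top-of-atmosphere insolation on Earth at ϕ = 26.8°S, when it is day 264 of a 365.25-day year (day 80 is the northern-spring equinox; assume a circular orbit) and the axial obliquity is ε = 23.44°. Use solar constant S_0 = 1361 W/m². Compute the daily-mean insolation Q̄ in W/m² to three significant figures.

Q̄ ≈ 390 W/m²

Solar longitude: L_s = 360° × (264 − 80)/365.25 = 181.355°.
sin δ = sin 23.44° × sin 181.355° = -0.00941, so δ = -0.539°.
cos h₀ = −tan(-26.8°) tan(-0.539°) = -0.0048, h₀ = 1.5755 rad.
Bracket: h₀ sin ϕ sin δ + cos ϕ cos δ sin h₀ = 1.5755×-0.45088×-0.00941 + 0.89259×0.99996×0.99999 = 0.006685 + 0.892545 = 0.899230.
Q̄ = (S_0/π) × [bracket] = (1361/π) × 0.899230 = 389.6 W/m².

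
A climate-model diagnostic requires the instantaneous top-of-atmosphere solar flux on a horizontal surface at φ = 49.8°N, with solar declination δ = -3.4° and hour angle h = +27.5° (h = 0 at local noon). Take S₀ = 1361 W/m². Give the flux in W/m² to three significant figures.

716 W/m²

cos θ_z = sin φ sin δ + cos φ cos δ cos h = -0.045298 + 0.571520 = 0.526222.
Flux = S₀ · cos θ_z = 1361 × 0.526222 = 716.2 W/m².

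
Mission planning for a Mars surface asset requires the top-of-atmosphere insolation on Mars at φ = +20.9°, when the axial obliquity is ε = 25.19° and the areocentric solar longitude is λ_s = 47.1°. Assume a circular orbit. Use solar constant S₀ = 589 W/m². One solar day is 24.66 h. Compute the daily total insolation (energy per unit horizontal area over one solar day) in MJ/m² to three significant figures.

sin δ = sin 25.19° × sin 47.1° = 0.31179, so δ = +18.167°.
cos H₀ = −tan(+20.9°) tan(+18.167°) = -0.1253, H₀ = 1.6964 rad.
Bracket: H₀ sin φ sin δ + cos φ cos δ sin H₀ = 1.6964×0.35674×0.31179 + 0.93420×0.95015×0.99212 = 0.188687 + 0.880636 = 1.069323.
Q̄ = (S₀/π) × [bracket] = (589/π) × 1.069323 = 200.48 W/m².
Daily total = Q̄ × 24.66 h × 3600 s/h = 200.48 × 24.66 × 3600 / 10⁶ = 17.80 MJ/m².

17.8 MJ/m²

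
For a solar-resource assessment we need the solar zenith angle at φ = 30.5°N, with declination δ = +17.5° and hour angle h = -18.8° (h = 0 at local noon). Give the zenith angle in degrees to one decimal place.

θ_z = 21.5°

cos θ_z = sin φ sin δ + cos φ cos δ cos h = 0.152620 + 0.777909 = 0.930529.
θ_z = arccos(0.930529) = 21.5°.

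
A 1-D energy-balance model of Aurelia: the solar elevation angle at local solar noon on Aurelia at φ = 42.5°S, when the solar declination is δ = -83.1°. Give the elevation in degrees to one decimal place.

49.4°

At local noon the hour angle is zero, so the zenith angle equals |φ − δ| = |-42.5° − (-83.100°)| = 40.600°.
Elevation = 90° − 40.600° = 49.4°.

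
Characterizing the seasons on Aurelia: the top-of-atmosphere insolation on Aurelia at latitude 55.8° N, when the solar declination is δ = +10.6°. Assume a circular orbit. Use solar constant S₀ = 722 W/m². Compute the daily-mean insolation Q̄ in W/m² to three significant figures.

cos H₀ = −tan(+55.8°) tan(+10.600°) = -0.2754, H₀ = 1.8498 rad.
Bracket: H₀ sin φ sin δ + cos φ cos δ sin H₀ = 1.8498×0.82708×0.18395 + 0.56208×0.98294×0.96134 = 0.281431 + 0.531132 = 0.812563.
Q̄ = (S₀/π) × [bracket] = (722/π) × 0.812563 = 186.7 W/m².

Q̄ ≈ 187 W/m²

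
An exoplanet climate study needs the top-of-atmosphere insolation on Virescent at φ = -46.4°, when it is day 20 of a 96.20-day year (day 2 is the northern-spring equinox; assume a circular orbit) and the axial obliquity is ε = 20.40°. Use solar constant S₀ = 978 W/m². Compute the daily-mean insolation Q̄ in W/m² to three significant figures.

Q̄ ≈ 102 W/m²

Solar longitude: λ_s = 360° × (20 − 2)/96.20 = 67.360°.
sin δ = sin 20.40° × sin 67.360° = 0.32171, so δ = +18.766°.
cos H₀ = −tan(-46.4°) tan(+18.766°) = 0.3568, H₀ = 1.2060 rad.
Bracket: H₀ sin φ sin δ + cos φ cos δ sin H₀ = 1.2060×-0.72417×0.32171 + 0.68962×0.94684×0.93418 = -0.280965 + 0.609982 = 0.329017.
Q̄ = (S₀/π) × [bracket] = (978/π) × 0.329017 = 102.4 W/m².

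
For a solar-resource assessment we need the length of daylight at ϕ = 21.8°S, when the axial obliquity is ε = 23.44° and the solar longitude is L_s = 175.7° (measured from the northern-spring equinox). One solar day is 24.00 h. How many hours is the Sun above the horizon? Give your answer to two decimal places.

Solar declination: sin δ = sin ε · sin L_s = sin 23.44° × sin 175.7° = 0.02983, so δ = +1.709°.
cos h₀ = −tan ϕ · tan δ = −tan(-21.8°) × tan(+1.709°) = 0.0119, so h₀ = 1.5589 rad = 89.32°.
Daylight = 2h₀/(2π) × 24.00 h = (1.5589/π) × 24.00 = 11.91 h.

11.91 h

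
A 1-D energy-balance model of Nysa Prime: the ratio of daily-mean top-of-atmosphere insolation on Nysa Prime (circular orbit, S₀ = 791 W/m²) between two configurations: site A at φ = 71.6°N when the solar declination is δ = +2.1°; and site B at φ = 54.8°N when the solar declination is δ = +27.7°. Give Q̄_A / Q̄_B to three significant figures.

Q̄_A / Q̄_B ≈ 0.296

— Configuration A (φ=+71.6°):
cos H₀ = −tan(+71.6°) tan(+2.100°) = -0.1102, H₀ = 1.6812 rad.
Bracket: H₀ sin φ sin δ + cos φ cos δ sin H₀ = 1.6812×0.94888×0.03664 + 0.31565×0.99933×0.99391 = 0.058450 + 0.313517 = 0.371967.
Q̄ = (S₀/π) × [bracket] = (791/π) × 0.371967 = 93.655 W/m².
— Configuration B (φ=+54.8°):
cos H₀ = −tan(+54.8°) tan(+27.700°) = -0.7443, H₀ = 2.4102 rad.
Bracket: H₀ sin φ sin δ + cos φ cos δ sin H₀ = 2.4102×0.81714×0.46484 + 0.57643×0.88539×0.66790 = 0.915489 + 0.340873 = 1.256362.
Q̄ = (S₀/π) × [bracket] = (791/π) × 1.256362 = 316.33 W/m².
Ratio Q̄_A / Q̄_B = 93.655 / 316.33 = 0.2961.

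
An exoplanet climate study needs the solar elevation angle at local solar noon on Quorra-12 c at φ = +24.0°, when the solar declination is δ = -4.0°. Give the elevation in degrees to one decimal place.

62.0°

At local noon the hour angle is zero, so the zenith angle equals |φ − δ| = |+24.0° − (-4.000°)| = 28.000°.
Elevation = 90° − 28.000° = 62.0°.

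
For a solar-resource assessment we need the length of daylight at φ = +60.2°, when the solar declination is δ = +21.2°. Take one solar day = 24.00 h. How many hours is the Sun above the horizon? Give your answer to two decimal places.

17.68 h

cos H₀ = −tan φ · tan δ = −tan(+60.2°) × tan(+21.200°) = -0.6773, so H₀ = 2.3148 rad = 132.63°.
Daylight = 2H₀/(2π) × 24.00 h = (2.3148/π) × 24.00 = 17.68 h.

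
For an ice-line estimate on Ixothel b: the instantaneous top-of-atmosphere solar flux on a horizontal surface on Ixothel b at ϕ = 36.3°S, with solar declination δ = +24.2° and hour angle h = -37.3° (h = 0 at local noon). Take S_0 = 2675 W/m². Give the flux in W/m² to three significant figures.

915 W/m²

cos θ_z = sin ϕ sin δ + cos ϕ cos δ cos h = -0.242680 + 0.584755 = 0.342075.
Flux = S_0 · cos θ_z = 2675 × 0.342075 = 915.1 W/m².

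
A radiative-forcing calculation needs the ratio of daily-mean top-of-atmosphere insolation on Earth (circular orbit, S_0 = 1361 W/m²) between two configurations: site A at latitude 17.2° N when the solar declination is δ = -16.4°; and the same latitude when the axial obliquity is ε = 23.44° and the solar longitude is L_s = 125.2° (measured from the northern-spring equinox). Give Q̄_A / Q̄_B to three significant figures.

Q̄_A / Q̄_B ≈ 0.745

— Configuration A (ϕ=+17.2°):
cos h₀ = −tan(+17.2°) tan(-16.400°) = 0.0911, h₀ = 1.4796 rad.
Bracket: h₀ sin ϕ sin δ + cos ϕ cos δ sin h₀ = 1.4796×0.29571×-0.28234 + 0.95528×0.95931×0.99584 = -0.123533 + 0.912597 = 0.789064.
Q̄ = (S_0/π) × [bracket] = (1361/π) × 0.789064 = 341.84 W/m².
— Configuration B (ϕ=+17.2°):
Solar declination: sin δ = sin ε · sin L_s = sin 23.44° × sin 125.2° = 0.32505, so δ = +18.969°.
cos h₀ = −tan(+17.2°) tan(+18.969°) = -0.1064, h₀ = 1.6774 rad.
Bracket: h₀ sin ϕ sin δ + cos ϕ cos δ sin h₀ = 1.6774×0.29571×0.32505 + 0.95528×0.94570×0.99432 = 0.161233 + 0.898277 = 1.059510.
Q̄ = (S_0/π) × [bracket] = (1361/π) × 1.059510 = 459.00 W/m².
Ratio Q̄_A / Q̄_B = 341.84 / 459.00 = 0.7447.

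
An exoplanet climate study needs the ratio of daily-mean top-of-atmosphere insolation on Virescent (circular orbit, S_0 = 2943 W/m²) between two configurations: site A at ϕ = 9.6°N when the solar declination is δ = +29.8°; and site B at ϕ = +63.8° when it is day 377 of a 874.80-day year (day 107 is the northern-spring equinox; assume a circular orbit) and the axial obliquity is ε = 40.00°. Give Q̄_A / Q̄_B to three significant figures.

— Configuration A (ϕ=+9.6°):
cos h₀ = −tan(+9.6°) tan(+29.800°) = -0.0969, h₀ = 1.6678 rad.
Bracket: h₀ sin ϕ sin δ + cos ϕ cos δ sin h₀ = 1.6678×0.16677×0.49697 + 0.98600×0.86777×0.99530 = 0.138227 + 0.851600 = 0.989827.
Q̄ = (S_0/π) × [bracket] = (2943/π) × 0.989827 = 927.26 W/m².
— Configuration B (ϕ=+63.8°):
Solar longitude: L_s = 360° × (377 − 107)/874.80 = 111.111°.
sin δ = sin 40.00° × sin 111.111° = 0.59965, so δ = +36.845°.
cos h₀ = −tan(+63.8°) tan(+36.845°) = -1.5228 ≤ −1 ⇒ polar day, h₀ = π.
Bracket: h₀ sin ϕ sin δ + cos ϕ cos δ sin h₀ = 3.1416×0.89726×0.59965 + 0.44151×0.80027×0.00000 = 1.690313 + 0.000000 = 1.690313.
Q̄ = (S_0/π) × [bracket] = (2943/π) × 1.690313 = 1583.5 W/m².
Ratio Q̄_A / Q̄_B = 927.26 / 1583.5 = 0.5856.

Q̄_A / Q̄_B ≈ 0.586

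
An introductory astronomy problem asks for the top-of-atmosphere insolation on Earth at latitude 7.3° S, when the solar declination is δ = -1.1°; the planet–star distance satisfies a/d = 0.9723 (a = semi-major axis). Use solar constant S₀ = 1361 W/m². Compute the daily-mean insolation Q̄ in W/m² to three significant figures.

cos H₀ = −tan(-7.3°) tan(-1.100°) = -0.0025, H₀ = 1.5733 rad.
Bracket: H₀ sin φ sin δ + cos φ cos δ sin H₀ = 1.5733×-0.12706×-0.01920 + 0.99189×0.99982×1.00000 = 0.003838 + 0.991711 = 0.995549.
Inverse-square distance factor (a/d)² = 0.9723² = 0.945367.
Q̄ = (S₀/π) × 0.945367 × [bracket] = (1361/π) × 0.945367 × 0.995549 = 407.7 W/m².

Q̄ ≈ 408 W/m²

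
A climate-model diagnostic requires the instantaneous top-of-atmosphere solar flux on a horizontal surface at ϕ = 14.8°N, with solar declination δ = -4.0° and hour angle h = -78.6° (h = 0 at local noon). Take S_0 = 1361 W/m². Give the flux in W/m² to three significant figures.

235 W/m²

cos θ_z = sin ϕ sin δ + cos ϕ cos δ cos h = -0.017819 + 0.190634 = 0.172815.
Flux = S_0 · cos θ_z = 1361 × 0.172815 = 235.2 W/m².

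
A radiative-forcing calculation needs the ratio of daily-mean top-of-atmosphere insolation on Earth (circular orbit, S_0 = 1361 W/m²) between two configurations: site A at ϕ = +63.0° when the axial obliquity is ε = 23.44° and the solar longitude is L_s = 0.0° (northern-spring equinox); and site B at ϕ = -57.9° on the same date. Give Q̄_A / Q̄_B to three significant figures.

— Configuration A (ϕ=+63.0°):
Solar declination: sin δ = sin ε · sin L_s = sin 23.44° × sin 0.0° = 0.00000, so δ = +0.000°.
cos h₀ = −tan(+63.0°) tan(+0.000°) = -0.0000, h₀ = 1.5708 rad.
Bracket: h₀ sin ϕ sin δ + cos ϕ cos δ sin h₀ = 1.5708×0.89101×0.00000 + 0.45399×1.00000×1.00000 = 0.000000 + 0.453990 = 0.453990.
Q̄ = (S_0/π) × [bracket] = (1361/π) × 0.453990 = 196.68 W/m².
— Configuration B (ϕ=-57.9°):
cos h₀ = −tan(-57.9°) tan(+0.000°) = 0.0000, h₀ = 1.5708 rad.
Bracket: h₀ sin ϕ sin δ + cos ϕ cos δ sin h₀ = 1.5708×-0.84712×0.00000 + 0.53140×1.00000×1.00000 = -0.000000 + 0.531400 = 0.531400.
Q̄ = (S_0/π) × [bracket] = (1361/π) × 0.531400 = 230.21 W/m².
Ratio Q̄_A / Q̄_B = 196.68 / 230.21 = 0.8544.

Q̄_A / Q̄_B ≈ 0.854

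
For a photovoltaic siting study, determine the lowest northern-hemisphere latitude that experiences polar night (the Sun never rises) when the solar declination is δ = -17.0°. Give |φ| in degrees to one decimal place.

|φ| = 73.0°

Polar night requires cos H₀ = −tan φ tan δ ≥ 1, i.e. tan φ tan δ ≤ −1.
The boundary is |tan φ| · |tan δ| = 1, so |φ| = 90° − |δ| = 90° − 17.0° = 73.0° in the northern hemisphere.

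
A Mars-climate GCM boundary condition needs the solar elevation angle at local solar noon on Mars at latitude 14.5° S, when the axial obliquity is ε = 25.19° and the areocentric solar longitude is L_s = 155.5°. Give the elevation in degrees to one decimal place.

sin δ = sin 25.19° × sin 155.5° = 0.17650, so δ = +10.166°.
At local noon the hour angle is zero, so the zenith angle equals |ϕ − δ| = |-14.5° − (+10.166°)| = 24.666°.
Elevation = 90° − 24.666° = 65.3°.

65.3°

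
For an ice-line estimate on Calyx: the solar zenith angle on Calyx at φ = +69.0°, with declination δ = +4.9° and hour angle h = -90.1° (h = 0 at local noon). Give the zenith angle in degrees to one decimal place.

θ_z = 85.5°

cos θ_z = sin φ sin δ + cos φ cos δ cos h = 0.079744 + -0.000623 = 0.079121.
θ_z = arccos(0.079121) = 85.5°.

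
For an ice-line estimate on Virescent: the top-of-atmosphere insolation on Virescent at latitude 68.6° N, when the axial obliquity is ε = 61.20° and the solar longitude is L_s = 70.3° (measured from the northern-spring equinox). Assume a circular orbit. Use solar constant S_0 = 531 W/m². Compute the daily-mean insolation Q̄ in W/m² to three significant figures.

Solar declination: sin δ = sin ε · sin L_s = sin 61.20° × sin 70.3° = 0.82502, so δ = +55.590°.
cos h₀ = −tan(+68.6°) tan(+55.590°) = -3.7253 ≤ −1 ⇒ polar day, h₀ = π.
Bracket: h₀ sin ϕ sin δ + cos ϕ cos δ sin h₀ = 3.1416×0.93106×0.82502 + 0.36488×0.56511×0.00000 = 2.413198 + 0.000000 = 2.413198.
Q̄ = (S_0/π) × [bracket] = (531/π) × 2.413198 = 407.9 W/m².

Q̄ ≈ 408 W/m²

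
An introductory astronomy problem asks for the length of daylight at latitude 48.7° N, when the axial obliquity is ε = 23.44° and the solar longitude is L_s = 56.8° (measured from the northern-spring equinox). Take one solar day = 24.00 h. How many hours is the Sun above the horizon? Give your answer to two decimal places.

Solar declination: sin δ = sin ε · sin L_s = sin 23.44° × sin 56.8° = 0.33286, so δ = +19.442°.
cos h₀ = −tan ϕ · tan δ = −tan(+48.7°) × tan(+19.442°) = -0.4018, so h₀ = 1.9843 rad = 113.69°.
Daylight = 2h₀/(2π) × 24.00 h = (1.9843/π) × 24.00 = 15.16 h.

15.16 h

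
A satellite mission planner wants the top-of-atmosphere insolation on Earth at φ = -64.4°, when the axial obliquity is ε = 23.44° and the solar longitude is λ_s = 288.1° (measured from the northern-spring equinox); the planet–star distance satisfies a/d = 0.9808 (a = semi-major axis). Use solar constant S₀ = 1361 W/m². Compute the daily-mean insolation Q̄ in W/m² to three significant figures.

Q̄ ≈ 455 W/m²

Solar declination: sin δ = sin ε · sin λ_s = sin 23.44° × sin 288.1° = -0.37810, so δ = -22.216°.
cos H₀ = −tan(-64.4°) tan(-22.216°) = -0.8524, H₀ = 2.5914 rad.
Bracket: H₀ sin φ sin δ + cos φ cos δ sin H₀ = 2.5914×-0.90183×-0.37810 + 0.43209×0.92576×0.52281 = 0.883621 + 0.209130 = 1.092751.
Inverse-square distance factor (a/d)² = 0.9808² = 0.961969.
Q̄ = (S₀/π) × 0.961969 × [bracket] = (1361/π) × 0.961969 × 1.092751 = 455.4 W/m².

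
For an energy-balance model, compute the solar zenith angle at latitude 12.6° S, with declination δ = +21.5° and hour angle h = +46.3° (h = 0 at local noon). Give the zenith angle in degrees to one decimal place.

cos θ_z = sin φ sin δ + cos φ cos δ cos h = -0.079950 + 0.627328 = 0.547378.
θ_z = arccos(0.547378) = 56.8°.

θ_z = 56.8°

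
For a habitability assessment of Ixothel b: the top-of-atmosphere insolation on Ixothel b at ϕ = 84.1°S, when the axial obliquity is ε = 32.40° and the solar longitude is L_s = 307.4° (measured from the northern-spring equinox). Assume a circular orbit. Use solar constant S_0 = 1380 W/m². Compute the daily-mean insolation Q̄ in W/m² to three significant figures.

Solar declination: sin δ = sin ε · sin L_s = sin 32.40° × sin 307.4° = -0.42567, so δ = -25.193°.
cos h₀ = −tan(-84.1°) tan(-25.193°) = -4.5521 ≤ −1 ⇒ polar day, h₀ = π.
Bracket: h₀ sin ϕ sin δ + cos ϕ cos δ sin h₀ = 3.1416×-0.99470×-0.42567 + 0.10279×0.90488×0.00000 = 1.330197 + 0.000000 = 1.330197.
Q̄ = (S_0/π) × [bracket] = (1380/π) × 1.330197 = 584.3 W/m².

Q̄ ≈ 584 W/m²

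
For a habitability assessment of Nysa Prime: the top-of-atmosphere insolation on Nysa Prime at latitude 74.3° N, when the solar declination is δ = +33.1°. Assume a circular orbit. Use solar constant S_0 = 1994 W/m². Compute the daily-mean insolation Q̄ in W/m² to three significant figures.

Q̄ ≈ 1.05e+03 W/m²

cos h₀ = −tan(+74.3°) tan(+33.100°) = -2.3192 ≤ −1 ⇒ polar day, h₀ = π.
Bracket: h₀ sin ϕ sin δ + cos ϕ cos δ sin h₀ = 3.1416×0.96269×0.54610 + 0.27060×0.83772×0.00000 = 1.651618 + 0.000000 = 1.651618.
Q̄ = (S_0/π) × [bracket] = (1994/π) × 1.651618 = 1048 W/m².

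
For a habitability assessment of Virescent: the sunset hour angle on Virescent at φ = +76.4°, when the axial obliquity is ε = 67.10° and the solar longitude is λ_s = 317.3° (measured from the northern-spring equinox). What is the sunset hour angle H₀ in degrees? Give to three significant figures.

Solar declination: sin δ = sin ε · sin λ_s = sin 67.10° × sin 317.3° = -0.62471, so δ = -38.661°.
cos H₀ = −tan φ · tan δ = 3.3069 ≥ 1, so the host star never rises (polar night) and H₀ = 0.

H₀ = 0.00°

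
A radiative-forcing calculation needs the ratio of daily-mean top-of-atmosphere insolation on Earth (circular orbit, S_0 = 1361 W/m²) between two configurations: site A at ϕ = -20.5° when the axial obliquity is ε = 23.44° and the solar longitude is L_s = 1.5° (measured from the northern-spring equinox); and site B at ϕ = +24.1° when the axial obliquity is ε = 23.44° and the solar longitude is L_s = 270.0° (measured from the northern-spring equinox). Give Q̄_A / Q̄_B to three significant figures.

Q̄_A / Q̄_B ≈ 1.56

— Configuration A (ϕ=-20.5°):
Solar declination: sin δ = sin ε · sin L_s = sin 23.44° × sin 1.5° = 0.01041, so δ = +0.597°.
cos h₀ = −tan(-20.5°) tan(+0.597°) = 0.0039, h₀ = 1.5669 rad.
Bracket: h₀ sin ϕ sin δ + cos ϕ cos δ sin h₀ = 1.5669×-0.35021×0.01041 + 0.93667×0.99995×0.99999 = -0.005712 + 0.936614 = 0.930902.
Q̄ = (S_0/π) × [bracket] = (1361/π) × 0.930902 = 403.29 W/m².
— Configuration B (ϕ=+24.1°):
Solar declination: sin δ = sin ε · sin L_s = sin 23.44° × sin 270.0° = -0.39779, so δ = -23.440°.
cos h₀ = −tan(+24.1°) tan(-23.440°) = 0.1939, h₀ = 1.3756 rad.
Bracket: h₀ sin ϕ sin δ + cos ϕ cos δ sin h₀ = 1.3756×0.40833×-0.39779 + 0.91283×0.91748×0.98101 = -0.223438 + 0.821599 = 0.598161.
Q̄ = (S_0/π) × [bracket] = (1361/π) × 0.598161 = 259.14 W/m².
Ratio Q̄_A / Q̄_B = 403.29 / 259.14 = 1.556.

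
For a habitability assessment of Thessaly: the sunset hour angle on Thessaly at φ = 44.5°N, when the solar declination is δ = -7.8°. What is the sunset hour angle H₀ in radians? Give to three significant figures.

cos H₀ = −tan φ · tan δ = −tan(+44.5°) × tan(-7.800°) = 0.1346, so H₀ = 1.4358 rad = 82.26°.

H₀ = 1.44 rad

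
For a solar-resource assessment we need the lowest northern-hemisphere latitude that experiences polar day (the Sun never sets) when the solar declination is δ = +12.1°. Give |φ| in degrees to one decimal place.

|φ| = 77.9°

Polar day requires cos H₀ = −tan φ tan δ ≤ −1, i.e. tan φ tan δ ≥ 1.
The boundary is |tan φ| · |tan δ| = 1, so |φ| = 90° − |δ| = 90° − 12.1° = 77.9° in the northern hemisphere.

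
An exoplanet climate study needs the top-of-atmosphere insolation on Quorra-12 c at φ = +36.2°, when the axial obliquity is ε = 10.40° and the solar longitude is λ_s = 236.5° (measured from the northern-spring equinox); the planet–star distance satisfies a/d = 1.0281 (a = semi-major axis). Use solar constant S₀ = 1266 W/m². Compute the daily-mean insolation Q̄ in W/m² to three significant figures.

Q̄ ≈ 282 W/m²

Solar declination: sin δ = sin ε · sin λ_s = sin 10.40° × sin 236.5° = -0.15053, so δ = -8.658°.
cos H₀ = −tan(+36.2°) tan(-8.658°) = 0.1114, H₀ = 1.4591 rad.
Bracket: H₀ sin φ sin δ + cos φ cos δ sin H₀ = 1.4591×0.59061×-0.15053 + 0.80696×0.98861×0.99377 = -0.129721 + 0.792799 = 0.663078.
Inverse-square distance factor (a/d)² = 1.0281² = 1.056990.
Q̄ = (S₀/π) × 1.056990 × [bracket] = (1266/π) × 1.056990 × 0.663078 = 282.4 W/m².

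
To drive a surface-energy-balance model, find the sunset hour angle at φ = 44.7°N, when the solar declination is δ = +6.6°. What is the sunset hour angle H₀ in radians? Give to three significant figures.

H₀ = 1.69 rad

cos H₀ = −tan φ · tan δ = −tan(+44.7°) × tan(+6.600°) = -0.1145, so H₀ = 1.6855 rad = 96.57°.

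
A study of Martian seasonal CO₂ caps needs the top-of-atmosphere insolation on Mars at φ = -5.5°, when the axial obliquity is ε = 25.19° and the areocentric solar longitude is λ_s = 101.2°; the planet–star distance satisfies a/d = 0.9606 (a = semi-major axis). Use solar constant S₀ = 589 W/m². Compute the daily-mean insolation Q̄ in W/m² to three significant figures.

sin δ = sin 25.19° × sin 101.2° = 0.41752, so δ = +24.678°.
cos H₀ = −tan(-5.5°) tan(+24.678°) = 0.0442, H₀ = 1.5265 rad.
Bracket: H₀ sin φ sin δ + cos φ cos δ sin H₀ = 1.5265×-0.09585×0.41752 + 0.99540×0.90867×0.99902 = -0.061089 + 0.903604 = 0.842515.
Inverse-square distance factor (a/d)² = 0.9606² = 0.922752.
Q̄ = (S₀/π) × 0.922752 × [bracket] = (589/π) × 0.922752 × 0.842515 = 145.8 W/m².

Q̄ ≈ 146 W/m²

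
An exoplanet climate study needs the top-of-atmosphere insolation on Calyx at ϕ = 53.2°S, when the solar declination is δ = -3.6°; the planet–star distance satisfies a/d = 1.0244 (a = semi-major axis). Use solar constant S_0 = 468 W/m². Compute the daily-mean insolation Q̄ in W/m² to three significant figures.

Q̄ ≈ 106 W/m²

cos h₀ = −tan(-53.2°) tan(-3.600°) = -0.0841, h₀ = 1.6550 rad.
Bracket: h₀ sin ϕ sin δ + cos ϕ cos δ sin h₀ = 1.6550×-0.80073×-0.06279 + 0.59902×0.99803×0.99646 = 0.083210 + 0.595724 = 0.678934.
Inverse-square distance factor (a/d)² = 1.0244² = 1.049395.
Q̄ = (S_0/π) × 1.049395 × [bracket] = (468/π) × 1.049395 × 0.678934 = 106.1 W/m².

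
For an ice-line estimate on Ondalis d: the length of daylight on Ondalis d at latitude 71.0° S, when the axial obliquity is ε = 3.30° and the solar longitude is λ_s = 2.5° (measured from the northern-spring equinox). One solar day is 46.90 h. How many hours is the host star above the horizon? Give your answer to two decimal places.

23.34 h

Solar declination: sin δ = sin ε · sin λ_s = sin 3.30° × sin 2.5° = 0.00251, so δ = +0.144°.
cos H₀ = −tan φ · tan δ = −tan(-71.0°) × tan(+0.144°) = 0.0073, so H₀ = 1.5635 rad = 89.58°.
Daylight = 2H₀/(2π) × 46.90 h = (1.5635/π) × 46.90 = 23.34 h.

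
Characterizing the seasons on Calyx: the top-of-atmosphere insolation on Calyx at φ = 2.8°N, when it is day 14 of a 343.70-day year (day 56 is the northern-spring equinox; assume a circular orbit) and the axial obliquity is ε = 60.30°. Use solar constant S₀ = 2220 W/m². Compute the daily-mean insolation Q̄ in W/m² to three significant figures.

Q̄ ≈ 531 W/m²

Solar longitude: λ_s = 360° × (14 − 56)/343.70 = -43.992°, i.e. -43.992° + 360° = 316.008°.
sin δ = sin 60.30° × sin 316.008° = -0.60331, so δ = -37.108°.
cos H₀ = −tan(+2.8°) tan(-37.108°) = 0.0370, H₀ = 1.5338 rad.
Bracket: H₀ sin φ sin δ + cos φ cos δ sin H₀ = 1.5338×0.04885×-0.60331 + 0.99881×0.79750×0.99932 = -0.045204 + 0.796009 = 0.750805.
Q̄ = (S₀/π) × [bracket] = (2220/π) × 0.750805 = 530.6 W/m².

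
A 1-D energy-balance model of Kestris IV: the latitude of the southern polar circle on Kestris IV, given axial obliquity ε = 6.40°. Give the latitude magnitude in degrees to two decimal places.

83.60°

The polar circle is the lowest latitude that experiences at least one full rotation of continuous darkness at the northern-summer solstice; it lies at |φ| = 90° − ε = 90° − 6.40° = 83.60°.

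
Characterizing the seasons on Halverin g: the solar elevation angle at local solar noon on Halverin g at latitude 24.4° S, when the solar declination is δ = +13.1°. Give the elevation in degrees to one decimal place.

52.5°

At local noon the hour angle is zero, so the zenith angle equals |ϕ − δ| = |-24.4° − (+13.100°)| = 37.500°.
Elevation = 90° − 37.500° = 52.5°.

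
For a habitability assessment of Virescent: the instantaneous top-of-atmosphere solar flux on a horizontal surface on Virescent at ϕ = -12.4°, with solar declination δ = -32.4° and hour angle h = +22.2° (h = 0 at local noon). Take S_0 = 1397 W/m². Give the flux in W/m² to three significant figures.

cos θ_z = sin ϕ sin δ + cos ϕ cos δ cos h = 0.115061 + 0.763502 = 0.878563.
Flux = S_0 · cos θ_z = 1397 × 0.878563 = 1227 W/m².

1.23e+03 W/m²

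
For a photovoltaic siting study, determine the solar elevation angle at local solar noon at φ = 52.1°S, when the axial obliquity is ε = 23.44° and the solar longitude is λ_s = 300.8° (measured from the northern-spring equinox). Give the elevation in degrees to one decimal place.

Solar declination: sin δ = sin ε · sin λ_s = sin 23.44° × sin 300.8° = -0.34168, so δ = -19.980°.
At local noon the hour angle is zero, so the zenith angle equals |φ − δ| = |-52.1° − (-19.980°)| = 32.120°.
Elevation = 90° − 32.120° = 57.9°.

57.9°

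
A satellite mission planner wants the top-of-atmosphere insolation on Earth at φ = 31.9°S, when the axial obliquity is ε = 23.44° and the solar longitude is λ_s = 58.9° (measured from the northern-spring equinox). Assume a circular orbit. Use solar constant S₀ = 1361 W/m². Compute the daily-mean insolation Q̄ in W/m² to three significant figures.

Q̄ ≈ 232 W/m²

Solar declination: sin δ = sin ε · sin λ_s = sin 23.44° × sin 58.9° = 0.34061, so δ = +19.914°.
cos H₀ = −tan(-31.9°) tan(+19.914°) = 0.2255, H₀ = 1.3433 rad.
Bracket: H₀ sin φ sin δ + cos φ cos δ sin H₀ = 1.3433×-0.52844×0.34061 + 0.84897×0.94020×0.97424 = -0.241783 + 0.777640 = 0.535857.
Q̄ = (S₀/π) × [bracket] = (1361/π) × 0.535857 = 232.1 W/m².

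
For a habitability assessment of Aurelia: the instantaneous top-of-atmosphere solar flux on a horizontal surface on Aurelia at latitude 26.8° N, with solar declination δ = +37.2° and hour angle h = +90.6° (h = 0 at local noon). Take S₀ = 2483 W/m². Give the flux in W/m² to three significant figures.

658 W/m²

cos θ_z = sin φ sin δ + cos φ cos δ cos h = 0.272600 + -0.007445 = 0.265155.
Flux = S₀ · cos θ_z = 2483 × 0.265155 = 658.4 W/m².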